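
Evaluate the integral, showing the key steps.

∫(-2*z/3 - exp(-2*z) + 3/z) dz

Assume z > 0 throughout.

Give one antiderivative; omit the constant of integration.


Step 1. Rewrite: now ∫(3/z) dz + ∫(-2*z/3) dz + ∫(-exp(-2*z)) dz.
Step 2. Evaluate the standard form: now ∫(3/z) dz + ∫(-2*z/3) dz + exp(-2*z)/2.
Step 3. Evaluate the standard form [assuming z > 0]: now 3*log(z) + ∫(-2*z/3) dz + exp(-2*z)/2.
Step 4. Evaluate the standard form: now -z**2/3 + 3*log(z) + exp(-2*z)/2.
Answer: -z**2/3 + 3*log(z) + exp(-2*z)/2.


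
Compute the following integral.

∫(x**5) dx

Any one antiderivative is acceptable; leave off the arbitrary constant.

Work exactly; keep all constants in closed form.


Answer: x**6/6.


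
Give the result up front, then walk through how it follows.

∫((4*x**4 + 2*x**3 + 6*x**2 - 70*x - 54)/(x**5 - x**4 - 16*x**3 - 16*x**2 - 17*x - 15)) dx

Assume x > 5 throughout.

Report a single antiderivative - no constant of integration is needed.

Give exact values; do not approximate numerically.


The answer is 2*log(x - 5) - log(x + 1) + 3*log(x + 3) + 4*atan(x).
Step 1. Decompose ∫((4*x**4 + 2*x**3 + 6*x**2 - 70*x - 54)/(x**5 - x**4 - 16*x**3 - 16*x**2 - 17*x - 15)) dx by partial fractions, (4*x**4 + 2*x**3 + 6*x**2 - 70*x - 54)/(x**5 - x**4 - 16*x**3 - 16*x**2 - 17*x - 15) = 4/(x**2 + 1) + 3/(x + 3) - 1/(x + 1) + 2/(x - 5): now ∫(2/(x - 5)) dx + ∫(-1/(x + 1)) dx + ∫(3/(x + 3)) dx + ∫(4/(x**2 + 1)) dx.
Step 2. Evaluate the standard form [assuming x > 5]: now 2*log(x - 5) + ∫(-1/(x + 1)) dx + ∫(3/(x + 3)) dx + ∫(4/(x**2 + 1)) dx.
Step 3. Evaluate the standard form [assuming x > -3]: now 2*log(x - 5) + 3*log(x + 3) + ∫(-1/(x + 1)) dx + ∫(4/(x**2 + 1)) dx.
Step 4. Evaluate the standard form [assuming x > -1]: now 2*log(x - 5) - log(x + 1) + 3*log(x + 3) + ∫(4/(x**2 + 1)) dx.
Step 5. Evaluate the standard form: now 2*log(x - 5) - log(x + 1) + 3*log(x + 3) + 4*atan(x).
Answer: 2*log(x - 5) - log(x + 1) + 3*log(x + 3) + 4*atan(x).


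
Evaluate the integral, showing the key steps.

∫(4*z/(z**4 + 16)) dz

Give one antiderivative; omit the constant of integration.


Step 1. Substitute u = z**2, turning ∫(4*z/(z**4 + 16)) dz into ∫(2/(u**2 + 16)) du: now ∫(2/(u**2 + 16)) du.
Step 2. Evaluate the standard form: now atan(u/4)/2.
Step 3. Substitute back u = z**2: now atan(z**2/4)/2.
Answer: atan(z**2/4)/2.


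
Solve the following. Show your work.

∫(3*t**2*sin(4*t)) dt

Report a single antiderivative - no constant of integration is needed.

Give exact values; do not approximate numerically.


Step 1. Integrate ∫(3*t**2*sin(4*t)) dt by parts with u = t**2, dv = (3*sin(4*t)) dt, so v = -3*cos(4*t)/4: now -3*t**2*cos(4*t)/4 + ∫(3*t*cos(4*t)/2) dt.
Step 2. Integrate ∫(3*t*cos(4*t)/2) dt by parts with u = t, dv = (3*cos(4*t)/2) dt, so v = 3*sin(4*t)/8: now -3*t**2*cos(4*t)/4 + 3*t*sin(4*t)/8 + ∫(-3*sin(4*t)/8) dt.
Step 3. Evaluate the standard form: now -3*t**2*cos(4*t)/4 + 3*t*sin(4*t)/8 + 3*cos(4*t)/32.
Answer: -3*t**2*cos(4*t)/4 + 3*t*sin(4*t)/8 + 3*cos(4*t)/32.


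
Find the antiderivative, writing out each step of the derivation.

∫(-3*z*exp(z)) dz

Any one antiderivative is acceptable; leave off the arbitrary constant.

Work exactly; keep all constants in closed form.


Step 1. Integrate ∫(-3*z*exp(z)) dz by parts with u = z, dv = (-3*exp(z)) dz, so v = -3*exp(z): now -3*z*exp(z) + ∫(3*exp(z)) dz.
Step 2. Evaluate the standard form: now -3*z*exp(z) + 3*exp(z).
Answer: -3*z*exp(z) + 3*exp(z).


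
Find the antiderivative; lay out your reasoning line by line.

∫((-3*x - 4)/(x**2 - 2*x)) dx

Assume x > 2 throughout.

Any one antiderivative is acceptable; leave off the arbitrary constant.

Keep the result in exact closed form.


Step 1. Decompose ∫((-3*x - 4)/(x**2 - 2*x)) dx by partial fractions, (-3*x - 4)/(x**2 - 2*x) = -5/(x - 2) + 2/x: now ∫(2/x) dx + ∫(-5/(x - 2)) dx.
Step 2. Evaluate the standard form [assuming x > 0]: now 2*log(x) + ∫(-5/(x - 2)) dx.
Step 3. Evaluate the standard form [assuming x > 2]: now 2*log(x) - 5*log(x - 2).
Answer: 2*log(x) - 5*log(x - 2).


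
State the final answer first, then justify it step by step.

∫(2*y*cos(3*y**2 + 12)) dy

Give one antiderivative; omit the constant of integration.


The answer is sin(3*y**2 + 12)/3.
Step 1. Substitute u = y**2 + 4, turning ∫(2*y*cos(3*y**2 + 12)) dy into ∫(cos(3*u)) du: now ∫(cos(3*u)) du.
Step 2. Evaluate the standard form: now sin(3*u)/3.
Step 3. Substitute back u = y**2 + 4: now sin(3*y**2 + 12)/3.
Answer: sin(3*y**2 + 12)/3.


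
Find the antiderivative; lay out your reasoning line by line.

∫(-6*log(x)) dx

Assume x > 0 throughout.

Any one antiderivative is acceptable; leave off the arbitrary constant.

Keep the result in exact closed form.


Step 1. Integrate ∫(-6*log(x)) dx by parts with u = log(x), dv = (-6) dx, so v = -6*x [assuming x > 0]: now -6*x*log(x) + ∫(6) dx.
Step 2. Evaluate the standard form: now -6*x*log(x) + 6*x.
Answer: -6*x*log(x) + 6*x.


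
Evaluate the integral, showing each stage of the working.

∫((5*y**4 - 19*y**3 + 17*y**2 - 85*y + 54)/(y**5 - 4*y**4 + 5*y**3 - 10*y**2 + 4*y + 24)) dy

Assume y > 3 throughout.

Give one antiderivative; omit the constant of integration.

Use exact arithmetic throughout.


Step 1. Decompose ∫((5*y**4 - 19*y**3 + 17*y**2 - 85*y + 54)/(y**5 - 4*y**4 + 5*y**3 - 10*y**2 + 4*y + 24)) dy by partial fractions, (5*y**4 - 19*y**3 + 17*y**2 - 85*y + 54)/(y**5 - 4*y**4 + 5*y**3 - 10*y**2 + 4*y + 24) = 3/(y**2 + 4) + 3/(y + 1) + 5/(y - 2) - 3/(y - 3): now ∫(-3/(y - 3)) dy + ∫(5/(y - 2)) dy + ∫(3/(y + 1)) dy + ∫(3/(y**2 + 4)) dy.
Step 2. Evaluate the standard form [assuming y > -1]: now 3*log(y + 1) + ∫(-3/(y - 3)) dy + ∫(5/(y - 2)) dy + ∫(3/(y**2 + 4)) dy.
Step 3. Evaluate the standard form [assuming y > 2]: now 5*log(y - 2) + 3*log(y + 1) + ∫(-3/(y - 3)) dy + ∫(3/(y**2 + 4)) dy.
Step 4. Evaluate the standard form [assuming y > 3]: now -3*log(y - 3) + 5*log(y - 2) + 3*log(y + 1) + ∫(3/(y**2 + 4)) dy.
Step 5. Evaluate the standard form: now -3*log(y - 3) + 5*log(y - 2) + 3*log(y + 1) + 3*atan(y/2)/2.
Answer: -3*log(y - 3) + 5*log(y - 2) + 3*log(y + 1) + 3*atan(y/2)/2.


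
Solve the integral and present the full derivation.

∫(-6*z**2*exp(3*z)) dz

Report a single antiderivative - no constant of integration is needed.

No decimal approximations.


Step 1. Integrate ∫(-6*z**2*exp(3*z)) dz by parts with u = z**2, dv = (-6*exp(3*z)) dz, so v = -2*exp(3*z): now -2*z**2*exp(3*z) + ∫(4*z*exp(3*z)) dz.
Step 2. Integrate ∫(4*z*exp(3*z)) dz by parts with u = z, dv = (4*exp(3*z)) dz, so v = 4*exp(3*z)/3: now -2*z**2*exp(3*z) + 4*z*exp(3*z)/3 + ∫(-4*exp(3*z)/3) dz.
Step 3. Evaluate the standard form: now -2*z**2*exp(3*z) + 4*z*exp(3*z)/3 - 4*exp(3*z)/9.
Answer: -2*z**2*exp(3*z) + 4*z*exp(3*z)/3 - 4*exp(3*z)/9.


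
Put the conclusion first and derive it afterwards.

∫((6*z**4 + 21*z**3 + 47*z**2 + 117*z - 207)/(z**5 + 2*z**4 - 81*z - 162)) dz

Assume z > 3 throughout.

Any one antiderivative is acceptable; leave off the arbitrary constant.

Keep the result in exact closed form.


The answer is 3*log(z - 3) + 5*log(z + 2) - 2*log(z + 3) + 4*atan(z/3)/3.
Step 1. Decompose ∫((6*z**4 + 21*z**3 + 47*z**2 + 117*z - 207)/(z**5 + 2*z**4 - 81*z - 162)) dz by partial fractions, (6*z**4 + 21*z**3 + 47*z**2 + 117*z - 207)/(z**5 + 2*z**4 - 81*z - 162) = 4/(z**2 + 9) - 2/(z + 3) + 5/(z + 2) + 3/(z - 3): now ∫(3/(z - 3)) dz + ∫(5/(z + 2)) dz + ∫(-2/(z + 3)) dz + ∫(4/(z**2 + 9)) dz.
Step 2. Evaluate the standard form [assuming z > -2]: now 5*log(z + 2) + ∫(3/(z - 3)) dz + ∫(-2/(z + 3)) dz + ∫(4/(z**2 + 9)) dz.
Step 3. Evaluate the standard form [assuming z > 3]: now 3*log(z - 3) + 5*log(z + 2) + ∫(-2/(z + 3)) dz + ∫(4/(z**2 + 9)) dz.
Step 4. Evaluate the standard form [assuming z > -3]: now 3*log(z - 3) + 5*log(z + 2) - 2*log(z + 3) + ∫(4/(z**2 + 9)) dz.
Step 5. Evaluate the standard form: now 3*log(z - 3) + 5*log(z + 2) - 2*log(z + 3) + 4*atan(z/3)/3.
Answer: 3*log(z - 3) + 5*log(z + 2) - 2*log(z + 3) + 4*atan(z/3)/3.


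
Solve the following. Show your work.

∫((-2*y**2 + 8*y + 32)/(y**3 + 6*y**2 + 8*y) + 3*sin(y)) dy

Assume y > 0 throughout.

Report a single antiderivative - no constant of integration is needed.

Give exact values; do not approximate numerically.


Step 1. Rewrite: now ∫((-2*y**2 + 8*y + 32)/(y**3 + 6*y**2 + 8*y)) dy + ∫(3*sin(y)) dy.
Step 2. Evaluate the standard form: now -3*cos(y) + ∫((-2*y**2 + 8*y + 32)/(y**3 + 6*y**2 + 8*y)) dy.
Step 3. Decompose ∫((-2*y**2 + 8*y + 32)/(y**3 + 6*y**2 + 8*y)) dy by partial fractions, (-2*y**2 + 8*y + 32)/(y**3 + 6*y**2 + 8*y) = -4/(y + 4) - 2/(y + 2) + 4/y: now -3*cos(y) + ∫(4/y) dy + ∫(-2/(y + 2)) dy + ∫(-4/(y + 4)) dy.
Step 4. Evaluate the standard form [assuming y > -2]: now -2*log(y + 2) - 3*cos(y) + ∫(4/y) dy + ∫(-4/(y + 4)) dy.
Step 5. Evaluate the standard form [assuming y > 0]: now 4*log(y) - 2*log(y + 2) - 3*cos(y) + ∫(-4/(y + 4)) dy.
Step 6. Evaluate the standard form [assuming y > -4]: now 4*log(y) - 2*log(y + 2) - 4*log(y + 4) - 3*cos(y).
Answer: 4*log(y) - 2*log(y + 2) - 4*log(y + 4) - 3*cos(y).


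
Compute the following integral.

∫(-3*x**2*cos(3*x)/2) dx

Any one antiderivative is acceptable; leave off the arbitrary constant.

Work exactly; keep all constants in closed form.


Answer: -x**2*sin(3*x)/2 - x*cos(3*x)/3 + sin(3*x)/9.


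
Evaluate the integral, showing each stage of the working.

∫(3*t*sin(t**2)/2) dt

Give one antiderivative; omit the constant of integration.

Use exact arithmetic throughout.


Step 1. Substitute u = t**2, turning ∫(3*t*sin(t**2)/2) dt into ∫(3*sin(u)/4) du: now ∫(3*sin(u)/4) du.
Step 2. Evaluate the standard form: now -3*cos(u)/4.
Step 3. Substitute back u = t**2: now -3*cos(t**2)/4.
Answer: -3*cos(t**2)/4.


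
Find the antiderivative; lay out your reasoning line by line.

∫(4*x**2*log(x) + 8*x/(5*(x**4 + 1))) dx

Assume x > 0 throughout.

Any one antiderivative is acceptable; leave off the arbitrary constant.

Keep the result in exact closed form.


Step 1. Rewrite: now ∫(8*x/(5*(x**4 + 1))) dx + ∫(4*x**2*log(x)) dx.
Step 2. Integrate ∫(4*x**2*log(x)) dx by parts with u = log(x), dv = (4*x**2) dx, so v = 4*x**3/3 [assuming x > 0]: now 4*x**3*log(x)/3 + ∫(-4*x**2/3) dx + ∫(8*x/(5*(x**4 + 1))) dx.
Step 3. Evaluate the standard form: now 4*x**3*log(x)/3 - 4*x**3/9 + ∫(8*x/(5*(x**4 + 1))) dx.
Step 4. Substitute u = x**2, turning ∫(8*x/(5*(x**4 + 1))) dx into ∫(4/(5*(u**2 + 1))) du: now 4*x**3*log(x)/3 - 4*x**3/9 + ∫(4/(5*(u**2 + 1))) du.
Step 5. Evaluate the standard form: now 4*x**3*log(x)/3 - 4*x**3/9 + 4*atan(u)/5.
Step 6. Substitute back u = x**2: now 4*x**3*log(x)/3 - 4*x**3/9 + 4*atan(x**2)/5.
Answer: 4*x**3*log(x)/3 - 4*x**3/9 + 4*atan(x**2)/5.


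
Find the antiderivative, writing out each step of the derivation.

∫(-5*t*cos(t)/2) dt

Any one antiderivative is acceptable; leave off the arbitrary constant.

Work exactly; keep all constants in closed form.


Step 1. Integrate ∫(-5*t*cos(t)/2) dt by parts with u = t, dv = (-5*cos(t)/2) dt, so v = -5*sin(t)/2: now -5*t*sin(t)/2 + ∫(5*sin(t)/2) dt.
Step 2. Evaluate the standard form: now -5*t*sin(t)/2 - 5*cos(t)/2.
Answer: -5*t*sin(t)/2 - 5*cos(t)/2.


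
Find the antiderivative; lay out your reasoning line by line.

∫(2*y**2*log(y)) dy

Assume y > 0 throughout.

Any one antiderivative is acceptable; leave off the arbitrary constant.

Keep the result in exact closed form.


Step 1. Integrate ∫(2*y**2*log(y)) dy by parts with u = log(y), dv = (2*y**2) dy, so v = 2*y**3/3 [assuming y > 0]: now 2*y**3*log(y)/3 + ∫(-2*y**2/3) dy.
Step 2. Evaluate the standard form: now 2*y**3*log(y)/3 - 2*y**3/9.
Answer: 2*y**3*log(y)/3 - 2*y**3/9.


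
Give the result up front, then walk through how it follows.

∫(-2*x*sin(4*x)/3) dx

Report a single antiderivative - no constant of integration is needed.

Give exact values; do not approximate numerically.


The answer is x*cos(4*x)/6 - sin(4*x)/24.
Step 1. Integrate ∫(-2*x*sin(4*x)/3) dx by parts with u = x, dv = (-2*sin(4*x)/3) dx, so v = cos(4*x)/6: now x*cos(4*x)/6 + ∫(-cos(4*x)/6) dx.
Step 2. Evaluate the standard form: now x*cos(4*x)/6 - sin(4*x)/24.
Answer: x*cos(4*x)/6 - sin(4*x)/24.


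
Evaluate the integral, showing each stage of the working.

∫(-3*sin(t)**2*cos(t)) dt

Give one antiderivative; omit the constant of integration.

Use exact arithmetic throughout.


Step 1. Substitute u = sin(t), turning ∫(-3*sin(t)**2*cos(t)) dt into ∫(-3*u**2) du: now ∫(-3*u**2) du.
Step 2. Evaluate the standard form: now -u**3.
Step 3. Substitute back u = sin(t): now -sin(t)**3.
Answer: -sin(t)**3.


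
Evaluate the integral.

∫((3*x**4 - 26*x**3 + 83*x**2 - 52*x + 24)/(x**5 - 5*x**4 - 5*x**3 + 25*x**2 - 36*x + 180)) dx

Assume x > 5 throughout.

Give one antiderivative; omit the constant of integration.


Answer: log(x - 5) - log(x - 3) + 3*log(x + 3) - 2*atan(x/2).


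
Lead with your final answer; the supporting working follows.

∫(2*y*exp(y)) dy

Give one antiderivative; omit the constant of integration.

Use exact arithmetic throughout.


The answer is 2*y*exp(y) - 2*exp(y).
Step 1. Integrate ∫(2*y*exp(y)) dy by parts with u = y, dv = (2*exp(y)) dy, so v = 2*exp(y): now 2*y*exp(y) + ∫(-2*exp(y)) dy.
Step 2. Evaluate the standard form: now 2*y*exp(y) - 2*exp(y).
Answer: 2*y*exp(y) - 2*exp(y).


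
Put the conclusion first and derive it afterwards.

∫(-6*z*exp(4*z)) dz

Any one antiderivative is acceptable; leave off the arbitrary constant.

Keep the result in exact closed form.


The answer is -3*z*exp(4*z)/2 + 3*exp(4*z)/8.
Step 1. Integrate ∫(-6*z*exp(4*z)) dz by parts with u = z, dv = (-6*exp(4*z)) dz, so v = -3*exp(4*z)/2: now -3*z*exp(4*z)/2 + ∫(3*exp(4*z)/2) dz.
Step 2. Evaluate the standard form: now -3*z*exp(4*z)/2 + 3*exp(4*z)/8.
Answer: -3*z*exp(4*z)/2 + 3*exp(4*z)/8.


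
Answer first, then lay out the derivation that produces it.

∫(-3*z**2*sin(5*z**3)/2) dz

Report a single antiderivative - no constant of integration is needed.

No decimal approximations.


The answer is cos(5*z**3)/10.
Step 1. Substitute u = z**3, turning ∫(-3*z**2*sin(5*z**3)/2) dz into ∫(-sin(5*u)/2) du: now ∫(-sin(5*u)/2) du.
Step 2. Evaluate the standard form: now cos(5*u)/10.
Step 3. Substitute back u = z**3: now cos(5*z**3)/10.
Answer: cos(5*z**3)/10.


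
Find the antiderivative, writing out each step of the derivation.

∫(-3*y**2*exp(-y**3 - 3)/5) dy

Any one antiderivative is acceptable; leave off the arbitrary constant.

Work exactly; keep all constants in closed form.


Step 1. Substitute u = y**3 + 3, turning ∫(-3*y**2*exp(-y**3 - 3)/5) dy into ∫(-exp(-u)/5) du: now ∫(-exp(-u)/5) du.
Step 2. Evaluate the standard form: now exp(-u)/5.
Step 3. Substitute back u = y**3 + 3: now exp(-y**3 - 3)/5.
Answer: exp(-y**3 - 3)/5.


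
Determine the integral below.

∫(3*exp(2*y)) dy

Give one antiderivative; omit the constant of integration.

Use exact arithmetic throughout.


Answer: 3*exp(2*y)/2.


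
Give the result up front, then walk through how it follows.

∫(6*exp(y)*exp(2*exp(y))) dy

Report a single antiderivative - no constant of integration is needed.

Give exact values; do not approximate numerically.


The answer is 3*exp(2*exp(y)).
Step 1. Substitute u = exp(y), turning ∫(6*exp(y)*exp(2*exp(y))) dy into ∫(6*exp(2*u)) du: now ∫(6*exp(2*u)) du.
Step 2. Evaluate the standard form: now 3*exp(2*u).
Step 3. Substitute back u = exp(y): now 3*exp(2*exp(y)).
Answer: 3*exp(2*exp(y)).


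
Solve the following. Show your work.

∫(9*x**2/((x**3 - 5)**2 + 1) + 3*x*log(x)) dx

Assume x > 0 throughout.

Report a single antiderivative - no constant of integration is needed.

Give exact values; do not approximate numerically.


Step 1. Rewrite: now ∫(3*x*log(x)) dx + ∫(9*x**2/((x**3 - 5)**2 + 1)) dx.
Step 2. Substitute u = x**3 - 5, turning ∫(9*x**2/((x**3 - 5)**2 + 1)) dx into ∫(3/(u**2 + 1)) du: now ∫(3*x*log(x)) dx + ∫(3/(u**2 + 1)) du.
Step 3. Evaluate the standard form: now 3*atan(u) + ∫(3*x*log(x)) dx.
Step 4. Substitute back u = x**3 - 5: now 3*atan(x**3 - 5) + ∫(3*x*log(x)) dx.
Step 5. Integrate ∫(3*x*log(x)) dx by parts with u = log(x), dv = (3*x) dx, so v = 3*x**2/2 [assuming x > 0]: now 3*x**2*log(x)/2 + 3*atan(x**3 - 5) + ∫(-3*x/2) dx.
Step 6. Evaluate the standard form: now 3*x**2*log(x)/2 - 3*x**2/4 + 3*atan(x**3 - 5).
Answer: 3*x**2*log(x)/2 - 3*x**2/4 + 3*atan(x**3 - 5).


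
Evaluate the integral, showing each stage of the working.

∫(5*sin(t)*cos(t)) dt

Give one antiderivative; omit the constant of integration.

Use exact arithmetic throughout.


Step 1. Substitute u = sin(t), turning ∫(5*sin(t)*cos(t)) dt into ∫(5*u) du: now ∫(5*u) du.
Step 2. Evaluate the standard form: now 5*u**2/2.
Step 3. Substitute back u = sin(t): now 5*sin(t)**2/2.
Answer: 5*sin(t)**2/2.


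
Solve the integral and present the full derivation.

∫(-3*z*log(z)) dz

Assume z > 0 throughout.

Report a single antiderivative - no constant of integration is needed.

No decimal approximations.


Step 1. Integrate ∫(-3*z*log(z)) dz by parts with u = log(z), dv = (-3*z) dz, so v = -3*z**2/2 [assuming z > 0]: now -3*z**2*log(z)/2 + ∫(3*z/2) dz.
Step 2. Evaluate the standard form: now -3*z**2*log(z)/2 + 3*z**2/4.
Answer: -3*z**2*log(z)/2 + 3*z**2/4.


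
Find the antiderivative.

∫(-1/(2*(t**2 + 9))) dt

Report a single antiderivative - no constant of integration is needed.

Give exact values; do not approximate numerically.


Answer: -atan(t/3)/6.


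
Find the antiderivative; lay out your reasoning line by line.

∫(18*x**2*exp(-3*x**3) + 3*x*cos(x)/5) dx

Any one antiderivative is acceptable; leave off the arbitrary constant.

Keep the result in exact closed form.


Step 1. Rewrite: now ∫(3*x*cos(x)/5) dx + ∫(18*x**2*exp(-3*x**3)) dx.
Step 2. Substitute u = x**3, turning ∫(18*x**2*exp(-3*x**3)) dx into ∫(6*exp(-3*u)) du: now ∫(3*x*cos(x)/5) dx + ∫(6*exp(-3*u)) du.
Step 3. Evaluate the standard form: now ∫(3*x*cos(x)/5) dx - 2*exp(-3*u).
Step 4. Substitute back u = x**3: now ∫(3*x*cos(x)/5) dx - 2*exp(-3*x**3).
Step 5. Integrate ∫(3*x*cos(x)/5) dx by parts with u = x, dv = (3*cos(x)/5) dx, so v = 3*sin(x)/5: now 3*x*sin(x)/5 + ∫(-3*sin(x)/5) dx - 2*exp(-3*x**3).
Step 6. Evaluate the standard form: now 3*x*sin(x)/5 + 3*cos(x)/5 - 2*exp(-3*x**3).
Answer: 3*x*sin(x)/5 + 3*cos(x)/5 - 2*exp(-3*x**3).


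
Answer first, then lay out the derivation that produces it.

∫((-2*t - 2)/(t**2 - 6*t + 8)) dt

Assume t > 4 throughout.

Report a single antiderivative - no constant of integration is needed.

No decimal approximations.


The answer is -5*log(t - 4) + 3*log(t - 2).
Step 1. Decompose ∫((-2*t - 2)/(t**2 - 6*t + 8)) dt by partial fractions, (-2*t - 2)/(t**2 - 6*t + 8) = 3/(t - 2) - 5/(t - 4): now ∫(-5/(t - 4)) dt + ∫(3/(t - 2)) dt.
Step 2. Evaluate the standard form [assuming t > 2]: now 3*log(t - 2) + ∫(-5/(t - 4)) dt.
Step 3. Evaluate the standard form [assuming t > 4]: now -5*log(t - 4) + 3*log(t - 2).
Answer: -5*log(t - 4) + 3*log(t - 2).


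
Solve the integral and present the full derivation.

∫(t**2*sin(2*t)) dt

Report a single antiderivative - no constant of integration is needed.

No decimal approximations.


Step 1. Integrate ∫(t**2*sin(2*t)) dt by parts with u = t**2, dv = (sin(2*t)) dt, so v = -cos(2*t)/2: now -t**2*cos(2*t)/2 + ∫(t*cos(2*t)) dt.
Step 2. Integrate ∫(t*cos(2*t)) dt by parts with u = t, dv = (cos(2*t)) dt, so v = sin(2*t)/2: now -t**2*cos(2*t)/2 + t*sin(2*t)/2 + ∫(-sin(2*t)/2) dt.
Step 3. Evaluate the standard form: now -t**2*cos(2*t)/2 + t*sin(2*t)/2 + cos(2*t)/4.
Answer: -t**2*cos(2*t)/2 + t*sin(2*t)/2 + cos(2*t)/4.


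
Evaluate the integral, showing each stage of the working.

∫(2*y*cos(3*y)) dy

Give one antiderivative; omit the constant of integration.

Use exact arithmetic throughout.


Step 1. Integrate ∫(2*y*cos(3*y)) dy by parts with u = y, dv = (2*cos(3*y)) dy, so v = 2*sin(3*y)/3: now 2*y*sin(3*y)/3 + ∫(-2*sin(3*y)/3) dy.
Step 2. Evaluate the standard form: now 2*y*sin(3*y)/3 + 2*cos(3*y)/9.
Answer: 2*y*sin(3*y)/3 + 2*cos(3*y)/9.


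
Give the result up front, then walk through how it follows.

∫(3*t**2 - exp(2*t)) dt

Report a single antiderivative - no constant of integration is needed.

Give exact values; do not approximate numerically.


The answer is t**3 - exp(2*t)/2.
Step 1. Rewrite: now ∫(3*t**2) dt + ∫(-exp(2*t)) dt.
Step 2. Evaluate the standard form: now -exp(2*t)/2 + ∫(3*t**2) dt.
Step 3. Evaluate the standard form: now t**3 - exp(2*t)/2.
Answer: t**3 - exp(2*t)/2.


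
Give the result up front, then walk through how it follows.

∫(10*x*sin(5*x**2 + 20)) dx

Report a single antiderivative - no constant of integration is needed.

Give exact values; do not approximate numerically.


The answer is -cos(5*x**2 + 20).
Step 1. Substitute u = x**2 + 4, turning ∫(10*x*sin(5*x**2 + 20)) dx into ∫(5*sin(5*u)) du: now ∫(5*sin(5*u)) du.
Step 2. Evaluate the standard form: now -cos(5*u).
Step 3. Substitute back u = x**2 + 4: now -cos(5*x**2 + 20).
Answer: -cos(5*x**2 + 20).


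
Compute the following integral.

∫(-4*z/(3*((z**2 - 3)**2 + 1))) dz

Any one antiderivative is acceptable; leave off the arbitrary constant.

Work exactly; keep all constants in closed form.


Answer: -2*atan(z**2 - 3)/3.


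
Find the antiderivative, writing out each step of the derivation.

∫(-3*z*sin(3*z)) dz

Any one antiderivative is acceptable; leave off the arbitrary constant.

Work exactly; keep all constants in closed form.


Step 1. Integrate ∫(-3*z*sin(3*z)) dz by parts with u = z, dv = (-3*sin(3*z)) dz, so v = cos(3*z): now z*cos(3*z) + ∫(-cos(3*z)) dz.
Step 2. Evaluate the standard form: now z*cos(3*z) - sin(3*z)/3.
Answer: z*cos(3*z) - sin(3*z)/3.


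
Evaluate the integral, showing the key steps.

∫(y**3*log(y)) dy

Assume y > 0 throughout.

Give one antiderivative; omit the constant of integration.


Step 1. Integrate ∫(y**3*log(y)) dy by parts with u = log(y), dv = (y**3) dy, so v = y**4/4 [assuming y > 0]: now y**4*log(y)/4 + ∫(-y**3/4) dy.
Step 2. Evaluate the standard form: now y**4*log(y)/4 - y**4/16.
Answer: y**4*log(y)/4 - y**4/16.


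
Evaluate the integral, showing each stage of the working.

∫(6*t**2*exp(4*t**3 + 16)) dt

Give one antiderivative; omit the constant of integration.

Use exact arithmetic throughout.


Step 1. Substitute u = t**3 + 4, turning ∫(6*t**2*exp(4*t**3 + 16)) dt into ∫(2*exp(4*u)) du: now ∫(2*exp(4*u)) du.
Step 2. Evaluate the standard form: now exp(4*u)/2.
Step 3. Substitute back u = t**3 + 4: now exp(4*t**3 + 16)/2.
Answer: exp(4*t**3 + 16)/2.


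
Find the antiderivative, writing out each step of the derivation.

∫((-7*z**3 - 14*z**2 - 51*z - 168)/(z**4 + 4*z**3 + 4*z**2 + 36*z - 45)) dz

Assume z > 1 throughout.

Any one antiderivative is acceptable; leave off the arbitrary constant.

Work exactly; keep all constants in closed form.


Step 1. Decompose ∫((-7*z**3 - 14*z**2 - 51*z - 168)/(z**4 + 4*z**3 + 4*z**2 + 36*z - 45)) dz by partial fractions, (-7*z**3 - 14*z**2 - 51*z - 168)/(z**4 + 4*z**3 + 4*z**2 + 36*z - 45) = 3/(z**2 + 9) - 3/(z + 5) - 4/(z - 1): now ∫(-4/(z - 1)) dz + ∫(-3/(z + 5)) dz + ∫(3/(z**2 + 9)) dz.
Step 2. Evaluate the standard form [assuming z > -5]: now -3*log(z + 5) + ∫(-4/(z - 1)) dz + ∫(3/(z**2 + 9)) dz.
Step 3. Evaluate the standard form [assuming z > 1]: now -4*log(z - 1) - 3*log(z + 5) + ∫(3/(z**2 + 9)) dz.
Step 4. Evaluate the standard form: now -4*log(z - 1) - 3*log(z + 5) + atan(z/3).
Answer: -4*log(z - 1) - 3*log(z + 5) + atan(z/3).


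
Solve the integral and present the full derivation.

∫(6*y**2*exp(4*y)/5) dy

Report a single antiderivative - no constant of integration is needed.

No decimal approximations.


Step 1. Integrate ∫(6*y**2*exp(4*y)/5) dy by parts with u = y**2, dv = (6*exp(4*y)/5) dy, so v = 3*exp(4*y)/10: now 3*y**2*exp(4*y)/10 + ∫(-3*y*exp(4*y)/5) dy.
Step 2. Integrate ∫(-3*y*exp(4*y)/5) dy by parts with u = y, dv = (-3*exp(4*y)/5) dy, so v = -3*exp(4*y)/20: now 3*y**2*exp(4*y)/10 - 3*y*exp(4*y)/20 + ∫(3*exp(4*y)/20) dy.
Step 3. Evaluate the standard form: now 3*y**2*exp(4*y)/10 - 3*y*exp(4*y)/20 + 3*exp(4*y)/80.
Answer: 3*y**2*exp(4*y)/10 - 3*y*exp(4*y)/20 + 3*exp(4*y)/80.


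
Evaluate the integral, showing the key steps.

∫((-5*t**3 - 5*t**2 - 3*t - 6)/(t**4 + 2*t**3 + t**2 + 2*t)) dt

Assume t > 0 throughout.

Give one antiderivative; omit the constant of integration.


Step 1. Decompose ∫((-5*t**3 - 5*t**2 - 3*t - 6)/(t**4 + 2*t**3 + t**2 + 2*t)) dt by partial fractions, (-5*t**3 - 5*t**2 - 3*t - 6)/(t**4 + 2*t**3 + t**2 + 2*t) = 1/(t**2 + 1) - 2/(t + 2) - 3/t: now ∫(-3/t) dt + ∫(-2/(t + 2)) dt + ∫(1/(t**2 + 1)) dt.
Step 2. Evaluate the standard form [assuming t > -2]: now -2*log(t + 2) + ∫(-3/t) dt + ∫(1/(t**2 + 1)) dt.
Step 3. Evaluate the standard form [assuming t > 0]: now -3*log(t) - 2*log(t + 2) + ∫(1/(t**2 + 1)) dt.
Step 4. Evaluate the standard form: now -3*log(t) - 2*log(t + 2) + atan(t).
Answer: -3*log(t) - 2*log(t + 2) + atan(t).


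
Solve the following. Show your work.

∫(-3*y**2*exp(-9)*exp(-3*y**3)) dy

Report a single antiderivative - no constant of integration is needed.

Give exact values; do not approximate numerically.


Step 1. Substitute u = y**3 + 3, turning ∫(-3*y**2*exp(-9)*exp(-3*y**3)) dy into ∫(-exp(-3*u)) du: now ∫(-exp(-3*u)) du.
Step 2. Evaluate the standard form: now exp(-3*u)/3.
Step 3. Substitute back u = y**3 + 3: now exp(-3*y**3 - 9)/3.
Answer: exp(-3*y**3 - 9)/3.


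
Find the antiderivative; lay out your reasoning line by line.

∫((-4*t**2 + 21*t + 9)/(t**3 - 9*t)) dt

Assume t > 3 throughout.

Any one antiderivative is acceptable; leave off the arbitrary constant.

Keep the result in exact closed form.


Step 1. Decompose ∫((-4*t**2 + 21*t + 9)/(t**3 - 9*t)) dt by partial fractions, (-4*t**2 + 21*t + 9)/(t**3 - 9*t) = -5/(t + 3) + 2/(t - 3) - 1/t: now ∫(-1/t) dt + ∫(2/(t - 3)) dt + ∫(-5/(t + 3)) dt.
Step 2. Evaluate the standard form [assuming t > -3]: now -5*log(t + 3) + ∫(-1/t) dt + ∫(2/(t - 3)) dt.
Step 3. Evaluate the standard form [assuming t > 3]: now 2*log(t - 3) - 5*log(t + 3) + ∫(-1/t) dt.
Step 4. Evaluate the standard form [assuming t > 0]: now -log(t) + 2*log(t - 3) - 5*log(t + 3).
Answer: -log(t) + 2*log(t - 3) - 5*log(t + 3).


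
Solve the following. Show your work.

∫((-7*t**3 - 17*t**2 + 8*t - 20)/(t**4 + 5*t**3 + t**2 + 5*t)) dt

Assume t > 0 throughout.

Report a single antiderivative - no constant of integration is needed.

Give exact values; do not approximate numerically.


Step 1. Decompose ∫((-7*t**3 - 17*t**2 + 8*t - 20)/(t**4 + 5*t**3 + t**2 + 5*t)) dt by partial fractions, (-7*t**3 - 17*t**2 + 8*t - 20)/(t**4 + 5*t**3 + t**2 + 5*t) = 3/(t**2 + 1) - 3/(t + 5) - 4/t: now ∫(-4/t) dt + ∫(-3/(t + 5)) dt + ∫(3/(t**2 + 1)) dt.
Step 2. Evaluate the standard form [assuming t > 0]: now -4*log(t) + ∫(-3/(t + 5)) dt + ∫(3/(t**2 + 1)) dt.
Step 3. Evaluate the standard form [assuming t > -5]: now -4*log(t) - 3*log(t + 5) + ∫(3/(t**2 + 1)) dt.
Step 4. Evaluate the standard form: now -4*log(t) - 3*log(t + 5) + 3*atan(t).
Answer: -4*log(t) - 3*log(t + 5) + 3*atan(t).


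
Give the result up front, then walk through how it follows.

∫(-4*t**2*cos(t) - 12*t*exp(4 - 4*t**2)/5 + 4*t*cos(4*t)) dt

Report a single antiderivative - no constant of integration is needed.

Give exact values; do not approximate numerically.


The answer is -4*t**2*sin(t) + t*sin(4*t) - 8*t*cos(t) + 3*exp(4 - 4*t**2)/10 + 8*sin(t) + cos(4*t)/4.
Step 1. Rewrite: now ∫(-12*t*exp(4 - 4*t**2)/5) dt + ∫(4*t*cos(4*t)) dt + ∫(-4*t**2*cos(t)) dt.
Step 2. Integrate ∫(-4*t**2*cos(t)) dt by parts with u = t**2, dv = (-4*cos(t)) dt, so v = -4*sin(t): now -4*t**2*sin(t) + ∫(-12*t*exp(4 - 4*t**2)/5) dt + ∫(8*t*sin(t)) dt + ∫(4*t*cos(4*t)) dt.
Step 3. Integrate ∫(8*t*sin(t)) dt by parts with u = t, dv = (8*sin(t)) dt, so v = -8*cos(t): now -4*t**2*sin(t) - 8*t*cos(t) + ∫(-12*t*exp(4 - 4*t**2)/5) dt + ∫(4*t*cos(4*t)) dt + ∫(8*cos(t)) dt.
Step 4. Evaluate the standard form: now -4*t**2*sin(t) - 8*t*cos(t) + 8*sin(t) + ∫(-12*t*exp(4 - 4*t**2)/5) dt + ∫(4*t*cos(4*t)) dt.
Step 5. Integrate ∫(4*t*cos(4*t)) dt by parts with u = t, dv = (4*cos(4*t)) dt, so v = sin(4*t): now -4*t**2*sin(t) + t*sin(4*t) - 8*t*cos(t) + 8*sin(t) + ∫(-12*t*exp(4 - 4*t**2)/5) dt + ∫(-sin(4*t)) dt.
Step 6. Evaluate the standard form: now -4*t**2*sin(t) + t*sin(4*t) - 8*t*cos(t) + 8*sin(t) + cos(4*t)/4 + ∫(-12*t*exp(4 - 4*t**2)/5) dt.
Step 7. Substitute u = t**2 - 1, turning ∫(-12*t*exp(4 - 4*t**2)/5) dt into ∫(-6*exp(-4*u)/5) du: now -4*t**2*sin(t) + t*sin(4*t) - 8*t*cos(t) + 8*sin(t) + cos(4*t)/4 + ∫(-6*exp(-4*u)/5) du.
Step 8. Evaluate the standard form: now -4*t**2*sin(t) + t*sin(4*t) - 8*t*cos(t) + 8*sin(t) + cos(4*t)/4 + 3*exp(-4*u)/10.
Step 9. Substitute back u = t**2 - 1: now -4*t**2*sin(t) + t*sin(4*t) - 8*t*cos(t) + 3*exp(4 - 4*t**2)/10 + 8*sin(t) + cos(4*t)/4.
Answer: -4*t**2*sin(t) + t*sin(4*t) - 8*t*cos(t) + 3*exp(4 - 4*t**2)/10 + 8*sin(t) + cos(4*t)/4.


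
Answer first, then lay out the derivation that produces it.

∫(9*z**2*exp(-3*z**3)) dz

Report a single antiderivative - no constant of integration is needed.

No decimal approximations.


The answer is -exp(-3*z**3).
Step 1. Substitute u = z**3, turning ∫(9*z**2*exp(-3*z**3)) dz into ∫(3*exp(-3*u)) du: now ∫(3*exp(-3*u)) du.
Step 2. Evaluate the standard form: now -exp(-3*u).
Step 3. Substitute back u = z**3: now -exp(-3*z**3).
Answer: -exp(-3*z**3).


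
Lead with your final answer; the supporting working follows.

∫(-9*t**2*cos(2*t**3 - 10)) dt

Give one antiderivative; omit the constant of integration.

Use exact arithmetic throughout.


The answer is -3*sin(2*t**3 - 10)/2.
Step 1. Substitute u = t**3 - 5, turning ∫(-9*t**2*cos(2*t**3 - 10)) dt into ∫(-3*cos(2*u)) du: now ∫(-3*cos(2*u)) du.
Step 2. Evaluate the standard form: now -3*sin(2*u)/2.
Step 3. Substitute back u = t**3 - 5: now -3*sin(2*t**3 - 10)/2.
Answer: -3*sin(2*t**3 - 10)/2.


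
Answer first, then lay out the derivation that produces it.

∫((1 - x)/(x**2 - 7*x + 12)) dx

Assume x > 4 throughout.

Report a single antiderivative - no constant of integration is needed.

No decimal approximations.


The answer is -3*log(x - 4) + 2*log(x - 3).
Step 1. Decompose ∫((1 - x)/(x**2 - 7*x + 12)) dx by partial fractions, (1 - x)/(x**2 - 7*x + 12) = 2/(x - 3) - 3/(x - 4): now ∫(-3/(x - 4)) dx + ∫(2/(x - 3)) dx.
Step 2. Evaluate the standard form [assuming x > 3]: now 2*log(x - 3) + ∫(-3/(x - 4)) dx.
Step 3. Evaluate the standard form [assuming x > 4]: now -3*log(x - 4) + 2*log(x - 3).
Answer: -3*log(x - 4) + 2*log(x - 3).


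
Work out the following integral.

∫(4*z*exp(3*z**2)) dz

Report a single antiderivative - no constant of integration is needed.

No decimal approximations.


Answer: 2*exp(3*z**2)/3.


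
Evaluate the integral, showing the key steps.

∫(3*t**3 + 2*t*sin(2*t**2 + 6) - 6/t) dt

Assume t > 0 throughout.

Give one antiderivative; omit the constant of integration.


Step 1. Rewrite: now ∫(-6/t) dt + ∫(3*t**3) dt + ∫(2*t*sin(2*t**2 + 6)) dt.
Step 2. Evaluate the standard form: now 3*t**4/4 + ∫(-6/t) dt + ∫(2*t*sin(2*t**2 + 6)) dt.
Step 3. Evaluate the standard form [assuming t > 0]: now 3*t**4/4 - 6*log(t) + ∫(2*t*sin(2*t**2 + 6)) dt.
Step 4. Substitute u = t**2 + 3, turning ∫(2*t*sin(2*t**2 + 6)) dt into ∫(sin(2*u)) du: now 3*t**4/4 - 6*log(t) + ∫(sin(2*u)) du.
Step 5. Evaluate the standard form: now 3*t**4/4 - 6*log(t) - cos(2*u)/2.
Step 6. Substitute back u = t**2 + 3: now 3*t**4/4 - 6*log(t) - cos(2*t**2 + 6)/2.
Answer: 3*t**4/4 - 6*log(t) - cos(2*t**2 + 6)/2.


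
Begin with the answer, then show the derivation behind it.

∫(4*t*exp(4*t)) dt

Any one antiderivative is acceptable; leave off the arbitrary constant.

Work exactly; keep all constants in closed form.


The answer is t*exp(4*t) - exp(4*t)/4.
Step 1. Integrate ∫(4*t*exp(4*t)) dt by parts with u = t, dv = (4*exp(4*t)) dt, so v = exp(4*t): now t*exp(4*t) + ∫(-exp(4*t)) dt.
Step 2. Evaluate the standard form: now t*exp(4*t) - exp(4*t)/4.
Answer: t*exp(4*t) - exp(4*t)/4.


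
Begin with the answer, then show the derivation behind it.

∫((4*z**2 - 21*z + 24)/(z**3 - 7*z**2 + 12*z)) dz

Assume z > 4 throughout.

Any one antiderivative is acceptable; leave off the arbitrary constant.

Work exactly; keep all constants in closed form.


The answer is 2*log(z) + log(z - 4) + log(z - 3).
Step 1. Decompose ∫((4*z**2 - 21*z + 24)/(z**3 - 7*z**2 + 12*z)) dz by partial fractions, (4*z**2 - 21*z + 24)/(z**3 - 7*z**2 + 12*z) = 1/(z - 3) + 1/(z - 4) + 2/z: now ∫(2/z) dz + ∫(1/(z - 4)) dz + ∫(1/(z - 3)) dz.
Step 2. Evaluate the standard form [assuming z > 0]: now 2*log(z) + ∫(1/(z - 4)) dz + ∫(1/(z - 3)) dz.
Step 3. Evaluate the standard form [assuming z > 3]: now 2*log(z) + log(z - 3) + ∫(1/(z - 4)) dz.
Step 4. Evaluate the standard form [assuming z > 4]: now 2*log(z) + log(z - 4) + log(z - 3).
Answer: 2*log(z) + log(z - 4) + log(z - 3).


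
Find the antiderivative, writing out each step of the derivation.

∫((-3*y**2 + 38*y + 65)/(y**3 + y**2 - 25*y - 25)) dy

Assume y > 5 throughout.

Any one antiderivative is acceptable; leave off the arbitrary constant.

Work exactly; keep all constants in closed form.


Step 1. Decompose ∫((-3*y**2 + 38*y + 65)/(y**3 + y**2 - 25*y - 25)) dy by partial fractions, (-3*y**2 + 38*y + 65)/(y**3 + y**2 - 25*y - 25) = -5/(y + 5) - 1/(y + 1) + 3/(y - 5): now ∫(3/(y - 5)) dy + ∫(-1/(y + 1)) dy + ∫(-5/(y + 5)) dy.
Step 2. Evaluate the standard form [assuming y > 5]: now 3*log(y - 5) + ∫(-1/(y + 1)) dy + ∫(-5/(y + 5)) dy.
Step 3. Evaluate the standard form [assuming y > -1]: now 3*log(y - 5) - log(y + 1) + ∫(-5/(y + 5)) dy.
Step 4. Evaluate the standard form [assuming y > -5]: now 3*log(y - 5) - log(y + 1) - 5*log(y + 5).
Answer: 3*log(y - 5) - log(y + 1) - 5*log(y + 5).


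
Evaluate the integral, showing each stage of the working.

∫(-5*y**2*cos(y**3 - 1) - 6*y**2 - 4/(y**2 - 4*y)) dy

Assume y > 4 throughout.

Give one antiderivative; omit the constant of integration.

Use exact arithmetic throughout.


Step 1. Rewrite: now ∫(-6*y**2) dy + ∫(-5*y**2*cos(y**3 - 1)) dy + ∫(-4/(y**2 - 4*y)) dy.
Step 2. Decompose ∫(-4/(y**2 - 4*y)) dy by partial fractions, -4/(y**2 - 4*y) = -1/(y - 4) + 1/y: now ∫(1/y) dy + ∫(-6*y**2) dy + ∫(-5*y**2*cos(y**3 - 1)) dy + ∫(-1/(y - 4)) dy.
Step 3. Evaluate the standard form [assuming y > 0]: now log(y) + ∫(-6*y**2) dy + ∫(-5*y**2*cos(y**3 - 1)) dy + ∫(-1/(y - 4)) dy.
Step 4. Evaluate the standard form [assuming y > 4]: now log(y) - log(y - 4) + ∫(-6*y**2) dy + ∫(-5*y**2*cos(y**3 - 1)) dy.
Step 5. Evaluate the standard form: now -2*y**3 + log(y) - log(y - 4) + ∫(-5*y**2*cos(y**3 - 1)) dy.
Step 6. Substitute u = y**3 - 1, turning ∫(-5*y**2*cos(y**3 - 1)) dy into ∫(-5*cos(u)/3) du: now -2*y**3 + log(y) - log(y - 4) + ∫(-5*cos(u)/3) du.
Step 7. Evaluate the standard form: now -2*y**3 + log(y) - log(y - 4) - 5*sin(u)/3.
Step 8. Substitute back u = y**3 - 1: now -2*y**3 + log(y) - log(y - 4) - 5*sin(y**3 - 1)/3.
Answer: -2*y**3 + log(y) - log(y - 4) - 5*sin(y**3 - 1)/3.


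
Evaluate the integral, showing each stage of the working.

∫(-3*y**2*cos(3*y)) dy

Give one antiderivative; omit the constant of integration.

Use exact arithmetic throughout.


Step 1. Integrate ∫(-3*y**2*cos(3*y)) dy by parts with u = y**2, dv = (-3*cos(3*y)) dy, so v = -sin(3*y): now -y**2*sin(3*y) + ∫(2*y*sin(3*y)) dy.
Step 2. Integrate ∫(2*y*sin(3*y)) dy by parts with u = y, dv = (2*sin(3*y)) dy, so v = -2*cos(3*y)/3: now -y**2*sin(3*y) - 2*y*cos(3*y)/3 + ∫(2*cos(3*y)/3) dy.
Step 3. Evaluate the standard form: now -y**2*sin(3*y) - 2*y*cos(3*y)/3 + 2*sin(3*y)/9.
Answer: -y**2*sin(3*y) - 2*y*cos(3*y)/3 + 2*sin(3*y)/9.


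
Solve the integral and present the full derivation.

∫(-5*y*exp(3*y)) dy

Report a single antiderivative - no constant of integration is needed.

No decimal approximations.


Step 1. Integrate ∫(-5*y*exp(3*y)) dy by parts with u = y, dv = (-5*exp(3*y)) dy, so v = -5*exp(3*y)/3: now -5*y*exp(3*y)/3 + ∫(5*exp(3*y)/3) dy.
Step 2. Evaluate the standard form: now -5*y*exp(3*y)/3 + 5*exp(3*y)/9.
Answer: -5*y*exp(3*y)/3 + 5*exp(3*y)/9.


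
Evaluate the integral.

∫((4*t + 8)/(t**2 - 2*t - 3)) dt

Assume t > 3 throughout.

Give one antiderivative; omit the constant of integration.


Answer: 5*log(t - 3) - log(t + 1).


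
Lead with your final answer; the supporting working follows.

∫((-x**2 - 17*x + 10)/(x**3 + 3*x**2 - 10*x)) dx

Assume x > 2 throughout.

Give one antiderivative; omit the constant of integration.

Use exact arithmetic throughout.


The answer is -log(x) - 2*log(x - 2) + 2*log(x + 5).
Step 1. Decompose ∫((-x**2 - 17*x + 10)/(x**3 + 3*x**2 - 10*x)) dx by partial fractions, (-x**2 - 17*x + 10)/(x**3 + 3*x**2 - 10*x) = 2/(x + 5) - 2/(x - 2) - 1/x: now ∫(-1/x) dx + ∫(-2/(x - 2)) dx + ∫(2/(x + 5)) dx.
Step 2. Evaluate the standard form [assuming x > 0]: now -log(x) + ∫(-2/(x - 2)) dx + ∫(2/(x + 5)) dx.
Step 3. Evaluate the standard form [assuming x > -5]: now -log(x) + 2*log(x + 5) + ∫(-2/(x - 2)) dx.
Step 4. Evaluate the standard form [assuming x > 2]: now -log(x) - 2*log(x - 2) + 2*log(x + 5).
Answer: -log(x) - 2*log(x - 2) + 2*log(x + 5).


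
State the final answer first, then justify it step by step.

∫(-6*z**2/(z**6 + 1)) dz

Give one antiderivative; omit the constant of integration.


The answer is -2*atan(z**3).
Step 1. Substitute u = z**3, turning ∫(-6*z**2/(z**6 + 1)) dz into ∫(-2/(u**2 + 1)) du: now ∫(-2/(u**2 + 1)) du.
Step 2. Evaluate the standard form: now -2*atan(u).
Step 3. Substitute back u = z**3: now -2*atan(z**3).
Answer: -2*atan(z**3).


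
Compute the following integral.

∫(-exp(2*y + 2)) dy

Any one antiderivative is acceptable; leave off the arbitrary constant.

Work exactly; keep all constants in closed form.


Answer: -exp(2*y + 2)/2.


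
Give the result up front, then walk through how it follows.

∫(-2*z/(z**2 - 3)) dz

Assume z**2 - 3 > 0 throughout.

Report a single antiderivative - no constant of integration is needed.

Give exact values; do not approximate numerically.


The answer is -log(z**2 - 3).
Step 1. Substitute u = z**2 - 3, turning ∫(-2*z/(z**2 - 3)) dz into ∫(-1/u) du: now ∫(-1/u) du.
Step 2. Evaluate the standard form [assuming u > 0]: now -log(u).
Step 3. Substitute back u = z**2 - 3: now -log(z**2 - 3).
Answer: -log(z**2 - 3).


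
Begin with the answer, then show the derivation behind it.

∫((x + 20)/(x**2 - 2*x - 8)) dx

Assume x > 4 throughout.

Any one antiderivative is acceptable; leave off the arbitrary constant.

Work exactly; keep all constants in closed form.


The answer is 4*log(x - 4) - 3*log(x + 2).
Step 1. Decompose ∫((x + 20)/(x**2 - 2*x - 8)) dx by partial fractions, (x + 20)/(x**2 - 2*x - 8) = -3/(x + 2) + 4/(x - 4): now ∫(4/(x - 4)) dx + ∫(-3/(x + 2)) dx.
Step 2. Evaluate the standard form [assuming x > -2]: now -3*log(x + 2) + ∫(4/(x - 4)) dx.
Step 3. Evaluate the standard form [assuming x > 4]: now 4*log(x - 4) - 3*log(x + 2).
Answer: 4*log(x - 4) - 3*log(x + 2).


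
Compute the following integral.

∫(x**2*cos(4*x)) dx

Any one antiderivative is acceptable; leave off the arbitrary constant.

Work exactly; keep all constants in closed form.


Answer: x**2*sin(4*x)/4 + x*cos(4*x)/8 - sin(4*x)/32.


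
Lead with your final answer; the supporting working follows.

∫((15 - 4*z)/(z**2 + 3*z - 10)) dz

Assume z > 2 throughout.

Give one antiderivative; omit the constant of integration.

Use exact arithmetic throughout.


The answer is log(z - 2) - 5*log(z + 5).
Step 1. Decompose ∫((15 - 4*z)/(z**2 + 3*z - 10)) dz by partial fractions, (15 - 4*z)/(z**2 + 3*z - 10) = -5/(z + 5) + 1/(z - 2): now ∫(1/(z - 2)) dz + ∫(-5/(z + 5)) dz.
Step 2. Evaluate the standard form [assuming z > 2]: now log(z - 2) + ∫(-5/(z + 5)) dz.
Step 3. Evaluate the standard form [assuming z > -5]: now log(z - 2) - 5*log(z + 5).
Answer: log(z - 2) - 5*log(z + 5).
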